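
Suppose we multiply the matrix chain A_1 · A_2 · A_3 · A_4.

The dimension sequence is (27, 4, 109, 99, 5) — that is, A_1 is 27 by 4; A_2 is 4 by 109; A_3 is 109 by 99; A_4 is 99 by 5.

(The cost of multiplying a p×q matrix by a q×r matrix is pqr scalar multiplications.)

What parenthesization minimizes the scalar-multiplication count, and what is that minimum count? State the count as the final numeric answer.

Adjacent pairs: A_1A_2 = 27·4·109 = 11772; A_2A_3 = 4·109·99 = 43164; A_3A_4 = 109·99·5 = 53955.
Length 3: A_1..A_3: k=1: 0+43164+27·4·99=53856; k=2: 11772+0+27·109·99=303129 → min 53856 | A_2..A_4: k=2: 0+53955+4·109·5=56135; k=3: 43164+0+4·99·5=45144 → min 45144.
Length 4: A_1..A_4: k=1: 0+45144+27·4·5=45684; k=2: 11772+53955+27·109·5=80442; k=3: 53856+0+27·99·5=67221 → min 45684.
Optimal parenthesization: (A_1 · ((A_2 · A_3) · A_4)) with cost 45684.

45684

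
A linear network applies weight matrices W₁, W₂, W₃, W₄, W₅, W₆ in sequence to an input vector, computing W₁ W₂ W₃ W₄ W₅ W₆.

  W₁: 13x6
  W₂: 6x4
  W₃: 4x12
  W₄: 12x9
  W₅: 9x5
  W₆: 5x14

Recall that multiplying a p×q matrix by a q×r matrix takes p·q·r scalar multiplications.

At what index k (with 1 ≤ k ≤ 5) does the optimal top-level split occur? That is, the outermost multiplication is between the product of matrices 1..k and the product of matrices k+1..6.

2

Adjacent pairs: W₁W₂ = 13·6·4 = 312; W₂W₃ = 6·4·12 = 288; W₃W₄ = 4·12·9 = 432; W₄W₅ = 12·9·5 = 540; W₅W₆ = 9·5·14 = 630.
Length 3: W₁..W₃: k=1: 0+288+13·6·12=1224; k=2: 312+0+13·4·12=936 → min 936 | W₂..W₄: k=2: 0+432+6·4·9=648; k=3: 288+0+6·12·9=936 → min 648 | W₃..W₅: k=3: 0+540+4·12·5=780; k=4: 432+0+4·9·5=612 → min 612 | W₄..W₆: k=4: 0+630+12·9·14=2142; k=5: 540+0+12·5·14=1380 → min 1380.
Length 4: W₁..W₄: k=1: 0+648+13·6·9=1350; k=2: 312+432+13·4·9=1212; k=3: 936+0+13·12·9=2340 → min 1212 | W₂..W₅: k=2: 0+612+6·4·5=732; k=3: 288+540+6·12·5=1188; k=4: 648+0+6·9·5=918 → min 732 | W₃..W₆: k=3: 0+1380+4·12·14=2052; k=4: 432+630+4·9·14=1566; k=5: 612+0+4·5·14=892 → min 892.
Length 5: W₁..W₅: k=1: 0+732+13·6·5=1122; k=2: 312+612+13·4·5=1184; k=3: 936+540+13·12·5=2256; k=4: 1212+0+13·9·5=1797 → min 1122 | W₂..W₆: k=2: 0+892+6·4·14=1228; k=3: 288+1380+6·12·14=2676; k=4: 648+630+6·9·14=2034; k=5: 732+0+6·5·14=1152 → min 1152.
Top-level splits: k=1: (W₁..W₁)·(W₂..W₆) → 0+1152+13·6·14 = 2244; k=2: (W₁..W₂)·(W₃..W₆) → 312+892+13·4·14 = 1932; k=3: (W₁..W₃)·(W₄..W₆) → 936+1380+13·12·14 = 4500; k=4: (W₁..W₄)·(W₅..W₆) → 1212+630+13·9·14 = 3480; k=5: (W₁..W₅)·(W₆..W₆) → 1122+0+13·5·14 = 2032.
Best split is after W₂, i.e. k = 2.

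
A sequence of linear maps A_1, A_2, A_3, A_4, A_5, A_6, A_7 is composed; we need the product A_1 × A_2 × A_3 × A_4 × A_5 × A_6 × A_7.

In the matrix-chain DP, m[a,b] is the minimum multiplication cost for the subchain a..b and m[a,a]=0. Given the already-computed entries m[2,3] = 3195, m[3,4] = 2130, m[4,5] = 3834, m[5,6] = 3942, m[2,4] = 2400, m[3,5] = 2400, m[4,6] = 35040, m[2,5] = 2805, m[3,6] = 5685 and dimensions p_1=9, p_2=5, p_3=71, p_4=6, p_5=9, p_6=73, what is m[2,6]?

m[2,6] = min over k∈[2,5] of m[2,k]+m[k+1,6]+p_{1}·p_k·p_{6}.
k=2: 0 + 5685 + 9·5·73 = 8970; k=3: 3195 + 35040 + 9·71·73 = 84882; k=4: 2400 + 3942 + 9·6·73 = 10284; k=5: 2805 + 0 + 9·9·73 = 8718.
Minimum: 8718 at k=5.

8718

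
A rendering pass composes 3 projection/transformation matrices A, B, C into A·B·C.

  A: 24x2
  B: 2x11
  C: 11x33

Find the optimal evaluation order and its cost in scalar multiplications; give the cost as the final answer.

(A·(B·C)): cost 2310.
((A·B)·C): cost 9240.
Optimal: (A·(B·C)) with cost 2310.

2310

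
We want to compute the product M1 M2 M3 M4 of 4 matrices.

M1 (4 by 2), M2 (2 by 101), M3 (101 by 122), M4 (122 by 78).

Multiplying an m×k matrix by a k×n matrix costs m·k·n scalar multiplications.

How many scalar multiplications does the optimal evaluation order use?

44300

Adjacent pairs: M1M2 = 4·2·101 = 808; M2M3 = 2·101·122 = 24644; M3M4 = 101·122·78 = 961116.
Length 3: M1..M3: k=1: 0+24644+4·2·122=25620; k=2: 808+0+4·101·122=50096 → min 25620 | M2..M4: k=2: 0+961116+2·101·78=976872; k=3: 24644+0+2·122·78=43676 → min 43676.
Length 4: M1..M4: k=1: 0+43676+4·2·78=44300; k=2: 808+961116+4·101·78=993436; k=3: 25620+0+4·122·78=63684 → min 44300.
Optimal order: (M1 ((M2 M3) M4)) with cost 44300.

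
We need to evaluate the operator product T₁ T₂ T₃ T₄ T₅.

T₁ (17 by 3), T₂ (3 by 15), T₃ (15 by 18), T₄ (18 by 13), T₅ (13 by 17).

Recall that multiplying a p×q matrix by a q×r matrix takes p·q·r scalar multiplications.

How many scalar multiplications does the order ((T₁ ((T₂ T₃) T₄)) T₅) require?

(T₂ T₃): 3×15 by 15×18 → 3×18, cost 3·15·18 = 810
((T₂ T₃) T₄): 3×18 by 18×13 → 3×13, cost 3·18·13 = 702; cumulative 1512
(T₁ ((T₂ T₃) T₄)): 17×3 by 3×13 → 17×13, cost 17·3·13 = 663; cumulative 2175
((T₁ ((T₂ T₃) T₄)) T₅): 17×13 by 13×17 → 17×17, cost 17·13·17 = 3757; cumulative 5932
Total: 5932 scalar multiplications.

5932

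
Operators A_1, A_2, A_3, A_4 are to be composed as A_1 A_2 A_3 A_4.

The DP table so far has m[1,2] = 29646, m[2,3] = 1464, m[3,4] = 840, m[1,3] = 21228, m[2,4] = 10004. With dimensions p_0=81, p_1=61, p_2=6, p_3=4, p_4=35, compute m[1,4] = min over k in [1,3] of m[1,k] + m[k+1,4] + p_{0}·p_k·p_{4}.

m[1,4] = min over k∈[1,3] of m[1,k]+m[k+1,4]+p_{0}·p_k·p_{4}.
k=1: 0 + 10004 + 81·61·35 = 182939; k=2: 29646 + 840 + 81·6·35 = 47496; k=3: 21228 + 0 + 81·4·35 = 32568.
Minimum: 32568 at k=3.

32568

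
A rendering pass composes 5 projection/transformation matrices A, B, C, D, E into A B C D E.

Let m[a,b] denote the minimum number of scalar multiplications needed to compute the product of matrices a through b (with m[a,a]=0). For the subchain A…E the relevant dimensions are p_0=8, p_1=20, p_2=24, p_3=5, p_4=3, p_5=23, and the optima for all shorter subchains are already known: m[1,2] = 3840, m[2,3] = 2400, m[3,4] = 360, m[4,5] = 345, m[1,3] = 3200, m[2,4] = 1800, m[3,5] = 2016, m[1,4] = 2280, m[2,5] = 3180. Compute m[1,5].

m[1,5] = min over k∈[1,4] of m[1,k]+m[k+1,5]+p_{0}·p_k·p_{5}.
k=1: 0 + 3180 + 8·20·23 = 6860; k=2: 3840 + 2016 + 8·24·23 = 10272; k=3: 3200 + 345 + 8·5·23 = 4465; k=4: 2280 + 0 + 8·3·23 = 2832.
Minimum: 2832 at k=4.

2832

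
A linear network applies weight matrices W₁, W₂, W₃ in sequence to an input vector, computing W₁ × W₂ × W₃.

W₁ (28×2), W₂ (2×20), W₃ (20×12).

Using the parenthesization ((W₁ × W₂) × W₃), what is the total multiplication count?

(W₁ × W₂): 28×2 by 2×20 → 28×20, cost 28·2·20 = 1120
((W₁ × W₂) × W₃): 28×20 by 20×12 → 28×12, cost 28·20·12 = 6720; cumulative 7840
Total: 7840 scalar multiplications.

7840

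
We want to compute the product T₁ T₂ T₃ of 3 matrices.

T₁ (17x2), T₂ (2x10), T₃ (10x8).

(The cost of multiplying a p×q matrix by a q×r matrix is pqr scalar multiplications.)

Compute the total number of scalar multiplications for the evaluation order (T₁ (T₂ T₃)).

432

(T₂ T₃): 2×10 by 10×8 → 2×8, cost 2·10·8 = 160
(T₁ (T₂ T₃)): 17×2 by 2×8 → 17×8, cost 17·2·8 = 272; cumulative 432
Total: 432 scalar multiplications.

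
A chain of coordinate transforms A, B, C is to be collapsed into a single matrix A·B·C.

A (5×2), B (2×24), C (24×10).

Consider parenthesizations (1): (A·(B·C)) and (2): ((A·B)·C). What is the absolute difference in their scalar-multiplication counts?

Order (1) = (A·(B·C)): (B·C): 2×24 by 24×10 → 2×10, cost 2·24·10 = 480; (A·(B·C)): 5×2 by 2×10 → 5×10, cost 5·2·10 = 100; cumulative 580. Total 580.
Order (2) = ((A·B)·C): (A·B): 5×2 by 2×24 → 5×24, cost 5·2·24 = 240; ((A·B)·C): 5×24 by 24×10 → 5×10, cost 5·24·10 = 1200; cumulative 1440. Total 1440.
Difference: |580 − 1440| = 860.

860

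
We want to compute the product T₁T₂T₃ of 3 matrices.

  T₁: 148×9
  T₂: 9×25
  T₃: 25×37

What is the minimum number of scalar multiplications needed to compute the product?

57609

Order (T₁(T₂T₃)): (T₂T₃): 9×25 by 25×37 → 9×37, cost 9·25·37 = 8325; (T₁(T₂T₃)): 148×9 by 9×37 → 148×37, cost 148·9·37 = 49284; cumulative 57609. Total 57609.
Order ((T₁T₂)T₃): (T₁T₂): 148×9 by 9×25 → 148×25, cost 148·9·25 = 33300; ((T₁T₂)T₃): 148×25 by 25×37 → 148×37, cost 148·25·37 = 136900; cumulative 170200. Total 170200.
Minimum: 57609.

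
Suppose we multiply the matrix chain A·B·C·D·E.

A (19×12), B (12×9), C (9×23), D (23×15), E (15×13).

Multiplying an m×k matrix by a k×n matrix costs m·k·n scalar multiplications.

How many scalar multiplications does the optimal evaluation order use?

Adjacent pairs: AB = 19·12·9 = 2052; BC = 12·9·23 = 2484; CD = 9·23·15 = 3105; DE = 23·15·13 = 4485.
Length 3: A..C: k=1: 0+2484+19·12·23=7728; k=2: 2052+0+19·9·23=5985 → min 5985 | B..D: k=2: 0+3105+12·9·15=4725; k=3: 2484+0+12·23·15=6624 → min 4725 | C..E: k=3: 0+4485+9·23·13=7176; k=4: 3105+0+9·15·13=4860 → min 4860.
Length 4: A..D: k=1: 0+4725+19·12·15=8145; k=2: 2052+3105+19·9·15=7722; k=3: 5985+0+19·23·15=12540 → min 7722 | B..E: k=2: 0+4860+12·9·13=6264; k=3: 2484+4485+12·23·13=10557; k=4: 4725+0+12·15·13=7065 → min 6264.
Length 5: A..E: k=1: 0+6264+19·12·13=9228; k=2: 2052+4860+19·9·13=9135; k=3: 5985+4485+19·23·13=16151; k=4: 7722+0+19·15·13=11427 → min 9135.
Optimal order: ((A·B)·((C·D)·E)) with cost 9135.

9135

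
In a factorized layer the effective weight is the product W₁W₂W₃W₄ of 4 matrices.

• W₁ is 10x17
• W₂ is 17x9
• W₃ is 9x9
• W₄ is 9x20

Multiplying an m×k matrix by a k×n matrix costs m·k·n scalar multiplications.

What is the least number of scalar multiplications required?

Adjacent pairs: W₁W₂ = 10·17·9 = 1530; W₂W₃ = 17·9·9 = 1377; W₃W₄ = 9·9·20 = 1620.
Length 3: W₁..W₃: k=1: 0+1377+10·17·9=2907; k=2: 1530+0+10·9·9=2340 → min 2340 | W₂..W₄: k=2: 0+1620+17·9·20=4680; k=3: 1377+0+17·9·20=4437 → min 4437.
Length 4: W₁..W₄: k=1: 0+4437+10·17·20=7837; k=2: 1530+1620+10·9·20=4950; k=3: 2340+0+10·9·20=4140 → min 4140.
Optimal order: (((W₁W₂)W₃)W₄) with cost 4140.

4140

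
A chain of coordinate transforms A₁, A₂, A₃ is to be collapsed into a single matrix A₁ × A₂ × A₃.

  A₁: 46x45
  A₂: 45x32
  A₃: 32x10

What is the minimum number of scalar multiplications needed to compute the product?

35100

Order (A₁ × (A₂ × A₃)): (A₂ × A₃): 45×32 by 32×10 → 45×10, cost 45·32·10 = 14400; (A₁ × (A₂ × A₃)): 46×45 by 45×10 → 46×10, cost 46·45·10 = 20700; cumulative 35100. Total 35100.
Order ((A₁ × A₂) × A₃): (A₁ × A₂): 46×45 by 45×32 → 46×32, cost 46·45·32 = 66240; ((A₁ × A₂) × A₃): 46×32 by 32×10 → 46×10, cost 46·32·10 = 14720; cumulative 80960. Total 80960.
Minimum: 35100.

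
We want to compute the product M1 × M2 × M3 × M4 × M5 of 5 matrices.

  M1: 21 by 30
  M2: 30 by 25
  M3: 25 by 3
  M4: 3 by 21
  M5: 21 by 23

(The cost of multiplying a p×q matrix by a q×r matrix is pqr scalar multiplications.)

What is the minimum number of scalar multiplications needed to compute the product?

Adjacent pairs: M1M2 = 21·30·25 = 15750; M2M3 = 30·25·3 = 2250; M3M4 = 25·3·21 = 1575; M4M5 = 3·21·23 = 1449.
Length 3: M1..M3: k=1: 0+2250+21·30·3=4140; k=2: 15750+0+21·25·3=17325 → min 4140 | M2..M4: k=2: 0+1575+30·25·21=17325; k=3: 2250+0+30·3·21=4140 → min 4140 | M3..M5: k=3: 0+1449+25·3·23=3174; k=4: 1575+0+25·21·23=13650 → min 3174.
Length 4: M1..M4: k=1: 0+4140+21·30·21=17370; k=2: 15750+1575+21·25·21=28350; k=3: 4140+0+21·3·21=5463 → min 5463 | M2..M5: k=2: 0+3174+30·25·23=20424; k=3: 2250+1449+30·3·23=5769; k=4: 4140+0+30·21·23=18630 → min 5769.
Length 5: M1..M5: k=1: 0+5769+21·30·23=20259; k=2: 15750+3174+21·25·23=30999; k=3: 4140+1449+21·3·23=7038; k=4: 5463+0+21·21·23=15606 → min 7038.
Optimal order: ((M1 × (M2 × M3)) × (M4 × M5)) with cost 7038.

7038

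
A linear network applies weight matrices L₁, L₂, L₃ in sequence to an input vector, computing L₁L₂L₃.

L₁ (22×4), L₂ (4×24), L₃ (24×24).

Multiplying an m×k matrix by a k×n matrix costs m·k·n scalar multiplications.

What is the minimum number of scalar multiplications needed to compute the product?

4416

Order (L₁(L₂L₃)): (L₂L₃): 4×24 by 24×24 → 4×24, cost 4·24·24 = 2304; (L₁(L₂L₃)): 22×4 by 4×24 → 22×24, cost 22·4·24 = 2112; cumulative 4416. Total 4416.
Order ((L₁L₂)L₃): (L₁L₂): 22×4 by 4×24 → 22×24, cost 22·4·24 = 2112; ((L₁L₂)L₃): 22×24 by 24×24 → 22×24, cost 22·24·24 = 12672; cumulative 14784. Total 14784.
Minimum: 4416.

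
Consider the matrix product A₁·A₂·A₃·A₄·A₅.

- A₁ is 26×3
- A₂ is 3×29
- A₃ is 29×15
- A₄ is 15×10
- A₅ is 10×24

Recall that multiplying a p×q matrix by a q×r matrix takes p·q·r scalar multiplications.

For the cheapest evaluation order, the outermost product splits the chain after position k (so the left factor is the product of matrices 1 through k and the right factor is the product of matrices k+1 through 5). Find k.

1

Adjacent pairs: A₁A₂ = 26·3·29 = 2262; A₂A₃ = 3·29·15 = 1305; A₃A₄ = 29·15·10 = 4350; A₄A₅ = 15·10·24 = 3600.
Length 3: A₁..A₃: k=1: 0+1305+26·3·15=2475; k=2: 2262+0+26·29·15=13572 → min 2475 | A₂..A₄: k=2: 0+4350+3·29·10=5220; k=3: 1305+0+3·15·10=1755 → min 1755 | A₃..A₅: k=3: 0+3600+29·15·24=14040; k=4: 4350+0+29·10·24=11310 → min 11310.
Length 4: A₁..A₄: k=1: 0+1755+26·3·10=2535; k=2: 2262+4350+26·29·10=14152; k=3: 2475+0+26·15·10=6375 → min 2535 | A₂..A₅: k=2: 0+11310+3·29·24=13398; k=3: 1305+3600+3·15·24=5985; k=4: 1755+0+3·10·24=2475 → min 2475.
Top-level splits: k=1: (A₁..A₁)·(A₂..A₅) → 0+2475+26·3·24 = 4347; k=2: (A₁..A₂)·(A₃..A₅) → 2262+11310+26·29·24 = 31668; k=3: (A₁..A₃)·(A₄..A₅) → 2475+3600+26·15·24 = 15435; k=4: (A₁..A₄)·(A₅..A₅) → 2535+0+26·10·24 = 8775.
Best split is after A₁, i.e. k = 1.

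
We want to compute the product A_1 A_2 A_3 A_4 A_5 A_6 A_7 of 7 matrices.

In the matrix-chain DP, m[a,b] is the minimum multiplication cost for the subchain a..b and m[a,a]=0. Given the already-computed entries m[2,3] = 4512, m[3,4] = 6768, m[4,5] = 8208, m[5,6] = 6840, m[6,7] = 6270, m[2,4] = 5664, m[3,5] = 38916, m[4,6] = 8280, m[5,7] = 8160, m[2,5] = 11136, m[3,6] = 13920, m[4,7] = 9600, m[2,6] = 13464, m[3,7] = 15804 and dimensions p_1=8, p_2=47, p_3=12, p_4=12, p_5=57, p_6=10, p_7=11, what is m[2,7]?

14344

m[2,7] = min over k∈[2,6] of m[2,k]+m[k+1,7]+p_{1}·p_k·p_{7}.
k=2: 0 + 15804 + 8·47·11 = 19940; k=3: 4512 + 9600 + 8·12·11 = 15168; k=4: 5664 + 8160 + 8·12·11 = 14880; k=5: 11136 + 6270 + 8·57·11 = 22422; k=6: 13464 + 0 + 8·10·11 = 14344.
Minimum: 14344 at k=6.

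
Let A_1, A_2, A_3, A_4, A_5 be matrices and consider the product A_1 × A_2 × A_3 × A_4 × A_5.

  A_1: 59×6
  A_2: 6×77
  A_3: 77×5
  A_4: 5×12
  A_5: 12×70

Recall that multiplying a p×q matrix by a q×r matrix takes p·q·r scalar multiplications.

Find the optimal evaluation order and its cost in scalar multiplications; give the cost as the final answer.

Adjacent pairs: A_1A_2 = 59·6·77 = 27258; A_2A_3 = 6·77·5 = 2310; A_3A_4 = 77·5·12 = 4620; A_4A_5 = 5·12·70 = 4200.
Length 3: A_1..A_3: k=1: 0+2310+59·6·5=4080; k=2: 27258+0+59·77·5=49973 → min 4080 | A_2..A_4: k=2: 0+4620+6·77·12=10164; k=3: 2310+0+6·5·12=2670 → min 2670 | A_3..A_5: k=3: 0+4200+77·5·70=31150; k=4: 4620+0+77·12·70=69300 → min 31150.
Length 4: A_1..A_4: k=1: 0+2670+59·6·12=6918; k=2: 27258+4620+59·77·12=86394; k=3: 4080+0+59·5·12=7620 → min 6918 | A_2..A_5: k=2: 0+31150+6·77·70=63490; k=3: 2310+4200+6·5·70=8610; k=4: 2670+0+6·12·70=7710 → min 7710.
Length 5: A_1..A_5: k=1: 0+7710+59·6·70=32490; k=2: 27258+31150+59·77·70=376418; k=3: 4080+4200+59·5·70=28930; k=4: 6918+0+59·12·70=56478 → min 28930.
Optimal parenthesization: ((A_1 × (A_2 × A_3)) × (A_4 × A_5)) with cost 28930.

28930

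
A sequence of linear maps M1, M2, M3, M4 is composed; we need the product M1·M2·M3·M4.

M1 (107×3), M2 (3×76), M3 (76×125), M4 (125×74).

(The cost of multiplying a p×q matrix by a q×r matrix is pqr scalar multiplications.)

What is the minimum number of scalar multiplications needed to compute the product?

Adjacent pairs: M1M2 = 107·3·76 = 24396; M2M3 = 3·76·125 = 28500; M3M4 = 76·125·74 = 703000.
Length 3: M1..M3: k=1: 0+28500+107·3·125=68625; k=2: 24396+0+107·76·125=1040896 → min 68625 | M2..M4: k=2: 0+703000+3·76·74=719872; k=3: 28500+0+3·125·74=56250 → min 56250.
Length 4: M1..M4: k=1: 0+56250+107·3·74=80004; k=2: 24396+703000+107·76·74=1329164; k=3: 68625+0+107·125·74=1058375 → min 80004.
Optimal order: (M1·((M2·M3)·M4)) with cost 80004.

80004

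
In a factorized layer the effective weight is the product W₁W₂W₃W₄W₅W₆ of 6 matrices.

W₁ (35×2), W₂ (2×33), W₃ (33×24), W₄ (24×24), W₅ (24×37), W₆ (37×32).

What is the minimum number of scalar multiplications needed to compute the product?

9120

Adjacent pairs: W₁W₂ = 35·2·33 = 2310; W₂W₃ = 2·33·24 = 1584; W₃W₄ = 33·24·24 = 19008; W₄W₅ = 24·24·37 = 21312; W₅W₆ = 24·37·32 = 28416.
Length 3: W₁..W₃: k=1: 0+1584+35·2·24=3264; k=2: 2310+0+35·33·24=30030 → min 3264 | W₂..W₄: k=2: 0+19008+2·33·24=20592; k=3: 1584+0+2·24·24=2736 → min 2736 | W₃..W₅: k=3: 0+21312+33·24·37=50616; k=4: 19008+0+33·24·37=48312 → min 48312 | W₄..W₆: k=4: 0+28416+24·24·32=46848; k=5: 21312+0+24·37·32=49728 → min 46848.
Length 4: W₁..W₄: k=1: 0+2736+35·2·24=4416; k=2: 2310+19008+35·33·24=49038; k=3: 3264+0+35·24·24=23424 → min 4416 | W₂..W₅: k=2: 0+48312+2·33·37=50754; k=3: 1584+21312+2·24·37=24672; k=4: 2736+0+2·24·37=4512 → min 4512 | W₃..W₆: k=3: 0+46848+33·24·32=72192; k=4: 19008+28416+33·24·32=72768; k=5: 48312+0+33·37·32=87384 → min 72192.
Length 5: W₁..W₅: k=1: 0+4512+35·2·37=7102; k=2: 2310+48312+35·33·37=93357; k=3: 3264+21312+35·24·37=55656; k=4: 4416+0+35·24·37=35496 → min 7102 | W₂..W₆: k=2: 0+72192+2·33·32=74304; k=3: 1584+46848+2·24·32=49968; k=4: 2736+28416+2·24·32=32688; k=5: 4512+0+2·37·32=6880 → min 6880.
Length 6: W₁..W₆: k=1: 0+6880+35·2·32=9120; k=2: 2310+72192+35·33·32=111462; k=3: 3264+46848+35·24·32=76992; k=4: 4416+28416+35·24·32=59712; k=5: 7102+0+35·37·32=48542 → min 9120.
Optimal order: (W₁((((W₂W₃)W₄)W₅)W₆)) with cost 9120.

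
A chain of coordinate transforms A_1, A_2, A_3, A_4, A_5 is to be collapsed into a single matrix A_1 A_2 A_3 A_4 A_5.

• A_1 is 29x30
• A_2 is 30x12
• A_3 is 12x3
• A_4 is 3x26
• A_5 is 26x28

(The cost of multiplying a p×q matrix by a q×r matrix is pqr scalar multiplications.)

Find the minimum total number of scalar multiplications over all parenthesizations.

8310

Adjacent pairs: A_1A_2 = 29·30·12 = 10440; A_2A_3 = 30·12·3 = 1080; A_3A_4 = 12·3·26 = 936; A_4A_5 = 3·26·28 = 2184.
Length 3: A_1..A_3: k=1: 0+1080+29·30·3=3690; k=2: 10440+0+29·12·3=11484 → min 3690 | A_2..A_4: k=2: 0+936+30·12·26=10296; k=3: 1080+0+30·3·26=3420 → min 3420 | A_3..A_5: k=3: 0+2184+12·3·28=3192; k=4: 936+0+12·26·28=9672 → min 3192.
Length 4: A_1..A_4: k=1: 0+3420+29·30·26=26040; k=2: 10440+936+29·12·26=20424; k=3: 3690+0+29·3·26=5952 → min 5952 | A_2..A_5: k=2: 0+3192+30·12·28=13272; k=3: 1080+2184+30·3·28=5784; k=4: 3420+0+30·26·28=25260 → min 5784.
Length 5: A_1..A_5: k=1: 0+5784+29·30·28=30144; k=2: 10440+3192+29·12·28=23376; k=3: 3690+2184+29·3·28=8310; k=4: 5952+0+29·26·28=27064 → min 8310.
Optimal order: ((A_1 (A_2 A_3)) (A_4 A_5)) with cost 8310.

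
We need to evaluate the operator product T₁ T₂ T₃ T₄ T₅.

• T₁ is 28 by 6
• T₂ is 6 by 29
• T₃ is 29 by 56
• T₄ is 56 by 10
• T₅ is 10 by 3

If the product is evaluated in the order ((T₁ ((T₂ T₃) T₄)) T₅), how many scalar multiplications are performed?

(T₂ T₃): 6×29 by 29×56 → 6×56, cost 6·29·56 = 9744
((T₂ T₃) T₄): 6×56 by 56×10 → 6×10, cost 6·56·10 = 3360; cumulative 13104
(T₁ ((T₂ T₃) T₄)): 28×6 by 6×10 → 28×10, cost 28·6·10 = 1680; cumulative 14784
((T₁ ((T₂ T₃) T₄)) T₅): 28×10 by 10×3 → 28×3, cost 28·10·3 = 840; cumulative 15624
Total: 15624 scalar multiplications.

15624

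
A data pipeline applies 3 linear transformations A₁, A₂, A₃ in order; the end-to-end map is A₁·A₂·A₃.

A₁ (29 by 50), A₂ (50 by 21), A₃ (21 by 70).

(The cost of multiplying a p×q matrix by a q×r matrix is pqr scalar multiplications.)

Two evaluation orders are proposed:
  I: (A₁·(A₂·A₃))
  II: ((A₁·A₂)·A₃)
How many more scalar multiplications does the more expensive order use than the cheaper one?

Order I = (A₁·(A₂·A₃)): (A₂·A₃): 50×21 by 21×70 → 50×70, cost 50·21·70 = 73500; (A₁·(A₂·A₃)): 29×50 by 50×70 → 29×70, cost 29·50·70 = 101500; cumulative 175000. Total 175000.
Order II = ((A₁·A₂)·A₃): (A₁·A₂): 29×50 by 50×21 → 29×21, cost 29·50·21 = 30450; ((A₁·A₂)·A₃): 29×21 by 21×70 → 29×70, cost 29·21·70 = 42630; cumulative 73080. Total 73080.
Difference: |175000 − 73080| = 101920.

101920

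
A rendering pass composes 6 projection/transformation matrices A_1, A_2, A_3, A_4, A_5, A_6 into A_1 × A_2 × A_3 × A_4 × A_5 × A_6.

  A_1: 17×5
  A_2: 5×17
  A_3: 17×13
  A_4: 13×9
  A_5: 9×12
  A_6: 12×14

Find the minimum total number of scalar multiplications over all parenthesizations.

Adjacent pairs: A_1A_2 = 17·5·17 = 1445; A_2A_3 = 5·17·13 = 1105; A_3A_4 = 17·13·9 = 1989; A_4A_5 = 13·9·12 = 1404; A_5A_6 = 9·12·14 = 1512.
Length 3: A_1..A_3: k=1: 0+1105+17·5·13=2210; k=2: 1445+0+17·17·13=5202 → min 2210 | A_2..A_4: k=2: 0+1989+5·17·9=2754; k=3: 1105+0+5·13·9=1690 → min 1690 | A_3..A_5: k=3: 0+1404+17·13·12=4056; k=4: 1989+0+17·9·12=3825 → min 3825 | A_4..A_6: k=4: 0+1512+13·9·14=3150; k=5: 1404+0+13·12·14=3588 → min 3150.
Length 4: A_1..A_4: k=1: 0+1690+17·5·9=2455; k=2: 1445+1989+17·17·9=6035; k=3: 2210+0+17·13·9=4199 → min 2455 | A_2..A_5: k=2: 0+3825+5·17·12=4845; k=3: 1105+1404+5·13·12=3289; k=4: 1690+0+5·9·12=2230 → min 2230 | A_3..A_6: k=3: 0+3150+17·13·14=6244; k=4: 1989+1512+17·9·14=5643; k=5: 3825+0+17·12·14=6681 → min 5643.
Length 5: A_1..A_5: k=1: 0+2230+17·5·12=3250; k=2: 1445+3825+17·17·12=8738; k=3: 2210+1404+17·13·12=6266; k=4: 2455+0+17·9·12=4291 → min 3250 | A_2..A_6: k=2: 0+5643+5·17·14=6833; k=3: 1105+3150+5·13·14=5165; k=4: 1690+1512+5·9·14=3832; k=5: 2230+0+5·12·14=3070 → min 3070.
Length 6: A_1..A_6: k=1: 0+3070+17·5·14=4260; k=2: 1445+5643+17·17·14=11134; k=3: 2210+3150+17·13·14=8454; k=4: 2455+1512+17·9·14=6109; k=5: 3250+0+17·12·14=6106 → min 4260.
Optimal order: (A_1 × ((((A_2 × A_3) × A_4) × A_5) × A_6)) with cost 4260.

4260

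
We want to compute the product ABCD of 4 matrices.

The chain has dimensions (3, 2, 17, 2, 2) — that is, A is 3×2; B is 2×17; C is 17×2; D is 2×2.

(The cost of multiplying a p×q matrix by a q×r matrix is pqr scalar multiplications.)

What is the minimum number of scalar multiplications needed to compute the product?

Adjacent pairs: AB = 3·2·17 = 102; BC = 2·17·2 = 68; CD = 17·2·2 = 68.
Length 3: A..C: k=1: 0+68+3·2·2=80; k=2: 102+0+3·17·2=204 → min 80 | B..D: k=2: 0+68+2·17·2=136; k=3: 68+0+2·2·2=76 → min 76.
Length 4: A..D: k=1: 0+76+3·2·2=88; k=2: 102+68+3·17·2=272; k=3: 80+0+3·2·2=92 → min 88.
Optimal order: (A((BC)D)) with cost 88.

88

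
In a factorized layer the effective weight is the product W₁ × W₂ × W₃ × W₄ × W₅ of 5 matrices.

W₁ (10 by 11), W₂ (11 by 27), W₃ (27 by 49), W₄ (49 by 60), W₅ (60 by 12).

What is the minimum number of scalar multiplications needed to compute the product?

52800

Adjacent pairs: W₁W₂ = 10·11·27 = 2970; W₂W₃ = 11·27·49 = 14553; W₃W₄ = 27·49·60 = 79380; W₄W₅ = 49·60·12 = 35280.
Length 3: W₁..W₃: k=1: 0+14553+10·11·49=19943; k=2: 2970+0+10·27·49=16200 → min 16200 | W₂..W₄: k=2: 0+79380+11·27·60=97200; k=3: 14553+0+11·49·60=46893 → min 46893 | W₃..W₅: k=3: 0+35280+27·49·12=51156; k=4: 79380+0+27·60·12=98820 → min 51156.
Length 4: W₁..W₄: k=1: 0+46893+10·11·60=53493; k=2: 2970+79380+10·27·60=98550; k=3: 16200+0+10·49·60=45600 → min 45600 | W₂..W₅: k=2: 0+51156+11·27·12=54720; k=3: 14553+35280+11·49·12=56301; k=4: 46893+0+11·60·12=54813 → min 54720.
Length 5: W₁..W₅: k=1: 0+54720+10·11·12=56040; k=2: 2970+51156+10·27·12=57366; k=3: 16200+35280+10·49·12=57360; k=4: 45600+0+10·60·12=52800 → min 52800.
Optimal order: ((((W₁ × W₂) × W₃) × W₄) × W₅) with cost 52800.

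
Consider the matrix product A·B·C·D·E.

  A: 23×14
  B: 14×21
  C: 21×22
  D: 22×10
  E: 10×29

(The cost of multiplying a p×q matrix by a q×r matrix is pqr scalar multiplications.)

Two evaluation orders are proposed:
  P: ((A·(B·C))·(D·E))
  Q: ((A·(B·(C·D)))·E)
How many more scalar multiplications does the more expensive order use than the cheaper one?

Order P = ((A·(B·C))·(D·E)): (B·C): 14×21 by 21×22 → 14×22, cost 14·21·22 = 6468; (A·(B·C)): 23×14 by 14×22 → 23×22, cost 23·14·22 = 7084; cumulative 13552; (D·E): 22×10 by 10×29 → 22×29, cost 22·10·29 = 6380; ((A·(B·C))·(D·E)): 23×22 by 22×29 → 23×29, cost 23·22·29 = 14674; cumulative 34606. Total 34606.
Order Q = ((A·(B·(C·D)))·E): (C·D): 21×22 by 22×10 → 21×10, cost 21·22·10 = 4620; (B·(C·D)): 14×21 by 21×10 → 14×10, cost 14·21·10 = 2940; cumulative 7560; (A·(B·(C·D))): 23×14 by 14×10 → 23×10, cost 23·14·10 = 3220; cumulative 10780; ((A·(B·(C·D)))·E): 23×10 by 10×29 → 23×29, cost 23·10·29 = 6670; cumulative 17450. Total 17450.
Difference: |34606 − 17450| = 17156.

17156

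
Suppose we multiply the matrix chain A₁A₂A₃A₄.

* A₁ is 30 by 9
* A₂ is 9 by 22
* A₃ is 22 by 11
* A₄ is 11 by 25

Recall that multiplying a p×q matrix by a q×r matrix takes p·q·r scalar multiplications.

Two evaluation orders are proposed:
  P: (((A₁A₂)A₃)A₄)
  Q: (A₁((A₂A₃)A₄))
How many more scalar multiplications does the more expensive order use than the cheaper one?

Order P = (((A₁A₂)A₃)A₄): (A₁A₂): 30×9 by 9×22 → 30×22, cost 30·9·22 = 5940; ((A₁A₂)A₃): 30×22 by 22×11 → 30×11, cost 30·22·11 = 7260; cumulative 13200; (((A₁A₂)A₃)A₄): 30×11 by 11×25 → 30×25, cost 30·11·25 = 8250; cumulative 21450. Total 21450.
Order Q = (A₁((A₂A₃)A₄)): (A₂A₃): 9×22 by 22×11 → 9×11, cost 9·22·11 = 2178; ((A₂A₃)A₄): 9×11 by 11×25 → 9×25, cost 9·11·25 = 2475; cumulative 4653; (A₁((A₂A₃)A₄)): 30×9 by 9×25 → 30×25, cost 30·9·25 = 6750; cumulative 11403. Total 11403.
Difference: |21450 − 11403| = 10047.

10047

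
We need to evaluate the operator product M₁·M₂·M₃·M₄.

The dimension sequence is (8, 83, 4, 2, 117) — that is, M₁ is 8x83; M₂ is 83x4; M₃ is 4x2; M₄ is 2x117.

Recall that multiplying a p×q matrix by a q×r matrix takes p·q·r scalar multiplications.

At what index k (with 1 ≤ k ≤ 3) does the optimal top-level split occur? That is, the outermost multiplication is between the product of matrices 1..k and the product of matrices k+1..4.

Adjacent pairs: M₁M₂ = 8·83·4 = 2656; M₂M₃ = 83·4·2 = 664; M₃M₄ = 4·2·117 = 936.
Length 3: M₁..M₃: k=1: 0+664+8·83·2=1992; k=2: 2656+0+8·4·2=2720 → min 1992 | M₂..M₄: k=2: 0+936+83·4·117=39780; k=3: 664+0+83·2·117=20086 → min 20086.
Top-level splits: k=1: (M₁..M₁)·(M₂..M₄) → 0+20086+8·83·117 = 97774; k=2: (M₁..M₂)·(M₃..M₄) → 2656+936+8·4·117 = 7336; k=3: (M₁..M₃)·(M₄..M₄) → 1992+0+8·2·117 = 3864.
Best split is after M₃, i.e. k = 3.

3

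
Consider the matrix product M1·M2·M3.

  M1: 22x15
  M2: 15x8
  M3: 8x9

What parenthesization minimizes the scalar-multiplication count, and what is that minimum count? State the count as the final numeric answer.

4050

(M1·(M2·M3)): cost 4050.
((M1·M2)·M3): cost 4224.
Optimal: (M1·(M2·M3)) with cost 4050.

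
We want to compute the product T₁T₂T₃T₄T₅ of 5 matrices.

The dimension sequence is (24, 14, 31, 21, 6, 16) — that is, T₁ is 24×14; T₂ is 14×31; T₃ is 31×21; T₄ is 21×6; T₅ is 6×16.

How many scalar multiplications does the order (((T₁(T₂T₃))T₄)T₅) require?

21498

(T₂T₃): 14×31 by 31×21 → 14×21, cost 14·31·21 = 9114
(T₁(T₂T₃)): 24×14 by 14×21 → 24×21, cost 24·14·21 = 7056; cumulative 16170
((T₁(T₂T₃))T₄): 24×21 by 21×6 → 24×6, cost 24·21·6 = 3024; cumulative 19194
(((T₁(T₂T₃))T₄)T₅): 24×6 by 6×16 → 24×16, cost 24·6·16 = 2304; cumulative 21498
Total: 21498 scalar multiplications.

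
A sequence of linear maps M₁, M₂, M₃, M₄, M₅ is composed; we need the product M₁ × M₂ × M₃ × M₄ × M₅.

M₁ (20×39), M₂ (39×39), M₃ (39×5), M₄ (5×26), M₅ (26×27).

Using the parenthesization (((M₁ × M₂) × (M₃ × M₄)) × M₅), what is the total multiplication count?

(M₁ × M₂): 20×39 by 39×39 → 20×39, cost 20·39·39 = 30420
(M₃ × M₄): 39×5 by 5×26 → 39×26, cost 39·5·26 = 5070
((M₁ × M₂) × (M₃ × M₄)): 20×39 by 39×26 → 20×26, cost 20·39·26 = 20280; cumulative 55770
(((M₁ × M₂) × (M₃ × M₄)) × M₅): 20×26 by 26×27 → 20×27, cost 20·26·27 = 14040; cumulative 69810
Total: 69810 scalar multiplications.

69810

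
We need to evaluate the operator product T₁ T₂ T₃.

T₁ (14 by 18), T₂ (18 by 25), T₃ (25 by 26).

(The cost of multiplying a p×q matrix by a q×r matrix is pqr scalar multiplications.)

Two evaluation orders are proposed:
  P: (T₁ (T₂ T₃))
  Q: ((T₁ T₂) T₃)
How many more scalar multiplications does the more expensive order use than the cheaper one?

2852

Order P = (T₁ (T₂ T₃)): (T₂ T₃): 18×25 by 25×26 → 18×26, cost 18·25·26 = 11700; (T₁ (T₂ T₃)): 14×18 by 18×26 → 14×26, cost 14·18·26 = 6552; cumulative 18252. Total 18252.
Order Q = ((T₁ T₂) T₃): (T₁ T₂): 14×18 by 18×25 → 14×25, cost 14·18·25 = 6300; ((T₁ T₂) T₃): 14×25 by 25×26 → 14×26, cost 14·25·26 = 9100; cumulative 15400. Total 15400.
Difference: |18252 − 15400| = 2852.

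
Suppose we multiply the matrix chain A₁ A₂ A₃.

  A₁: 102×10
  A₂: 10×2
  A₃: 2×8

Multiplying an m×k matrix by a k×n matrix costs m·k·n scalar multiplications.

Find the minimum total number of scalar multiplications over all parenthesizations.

Order (A₁ (A₂ A₃)): (A₂ A₃): 10×2 by 2×8 → 10×8, cost 10·2·8 = 160; (A₁ (A₂ A₃)): 102×10 by 10×8 → 102×8, cost 102·10·8 = 8160; cumulative 8320. Total 8320.
Order ((A₁ A₂) A₃): (A₁ A₂): 102×10 by 10×2 → 102×2, cost 102·10·2 = 2040; ((A₁ A₂) A₃): 102×2 by 2×8 → 102×8, cost 102·2·8 = 1632; cumulative 3672. Total 3672.
Minimum: 3672.

3672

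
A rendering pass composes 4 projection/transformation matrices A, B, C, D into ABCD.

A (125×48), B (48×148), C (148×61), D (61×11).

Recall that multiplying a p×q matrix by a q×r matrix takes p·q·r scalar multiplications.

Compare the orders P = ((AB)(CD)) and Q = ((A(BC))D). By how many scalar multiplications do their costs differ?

Order P = ((AB)(CD)): (AB): 125×48 by 48×148 → 125×148, cost 125·48·148 = 888000; (CD): 148×61 by 61×11 → 148×11, cost 148·61·11 = 99308; ((AB)(CD)): 125×148 by 148×11 → 125×11, cost 125·148·11 = 203500; cumulative 1190808. Total 1190808.
Order Q = ((A(BC))D): (BC): 48×148 by 148×61 → 48×61, cost 48·148·61 = 433344; (A(BC)): 125×48 by 48×61 → 125×61, cost 125·48·61 = 366000; cumulative 799344; ((A(BC))D): 125×61 by 61×11 → 125×11, cost 125·61·11 = 83875; cumulative 883219. Total 883219.
Difference: |1190808 − 883219| = 307589.

307589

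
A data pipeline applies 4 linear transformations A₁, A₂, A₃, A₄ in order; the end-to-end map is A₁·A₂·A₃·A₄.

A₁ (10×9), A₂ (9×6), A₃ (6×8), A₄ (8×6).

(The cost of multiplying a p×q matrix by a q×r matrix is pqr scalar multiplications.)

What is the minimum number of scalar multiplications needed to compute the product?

1152

Adjacent pairs: A₁A₂ = 10·9·6 = 540; A₂A₃ = 9·6·8 = 432; A₃A₄ = 6·8·6 = 288.
Length 3: A₁..A₃: k=1: 0+432+10·9·8=1152; k=2: 540+0+10·6·8=1020 → min 1020 | A₂..A₄: k=2: 0+288+9·6·6=612; k=3: 432+0+9·8·6=864 → min 612.
Length 4: A₁..A₄: k=1: 0+612+10·9·6=1152; k=2: 540+288+10·6·6=1188; k=3: 1020+0+10·8·6=1500 → min 1152.
Optimal order: (A₁·(A₂·(A₃·A₄))) with cost 1152.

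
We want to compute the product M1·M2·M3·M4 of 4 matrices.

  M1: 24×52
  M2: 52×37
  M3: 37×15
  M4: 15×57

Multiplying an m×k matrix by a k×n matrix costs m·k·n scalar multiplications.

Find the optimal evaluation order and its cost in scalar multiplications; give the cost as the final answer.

Adjacent pairs: M1M2 = 24·52·37 = 46176; M2M3 = 52·37·15 = 28860; M3M4 = 37·15·57 = 31635.
Length 3: M1..M3: k=1: 0+28860+24·52·15=47580; k=2: 46176+0+24·37·15=59496 → min 47580 | M2..M4: k=2: 0+31635+52·37·57=141303; k=3: 28860+0+52·15·57=73320 → min 73320.
Length 4: M1..M4: k=1: 0+73320+24·52·57=144456; k=2: 46176+31635+24·37·57=128427; k=3: 47580+0+24·15·57=68100 → min 68100.
Optimal parenthesization: ((M1·(M2·M3))·M4) with cost 68100.

68100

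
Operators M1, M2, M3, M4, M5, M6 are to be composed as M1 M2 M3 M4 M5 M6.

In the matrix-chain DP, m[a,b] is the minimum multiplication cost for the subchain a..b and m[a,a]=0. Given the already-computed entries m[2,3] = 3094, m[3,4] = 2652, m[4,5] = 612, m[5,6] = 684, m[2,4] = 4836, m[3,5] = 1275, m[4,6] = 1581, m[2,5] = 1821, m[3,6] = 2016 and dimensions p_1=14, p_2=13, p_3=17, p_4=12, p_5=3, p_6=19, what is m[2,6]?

2619

m[2,6] = min over k∈[2,5] of m[2,k]+m[k+1,6]+p_{1}·p_k·p_{6}.
k=2: 0 + 2016 + 14·13·19 = 5474; k=3: 3094 + 1581 + 14·17·19 = 9197; k=4: 4836 + 684 + 14·12·19 = 8712; k=5: 1821 + 0 + 14·3·19 = 2619.
Minimum: 2619 at k=5.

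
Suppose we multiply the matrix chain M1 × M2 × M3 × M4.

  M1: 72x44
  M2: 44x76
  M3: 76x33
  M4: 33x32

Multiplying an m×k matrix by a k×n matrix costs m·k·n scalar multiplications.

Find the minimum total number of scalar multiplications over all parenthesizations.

Adjacent pairs: M1M2 = 72·44·76 = 240768; M2M3 = 44·76·33 = 110352; M3M4 = 76·33·32 = 80256.
Length 3: M1..M3: k=1: 0+110352+72·44·33=214896; k=2: 240768+0+72·76·33=421344 → min 214896 | M2..M4: k=2: 0+80256+44·76·32=187264; k=3: 110352+0+44·33·32=156816 → min 156816.
Length 4: M1..M4: k=1: 0+156816+72·44·32=258192; k=2: 240768+80256+72·76·32=496128; k=3: 214896+0+72·33·32=290928 → min 258192.
Optimal order: (M1 × ((M2 × M3) × M4)) with cost 258192.

258192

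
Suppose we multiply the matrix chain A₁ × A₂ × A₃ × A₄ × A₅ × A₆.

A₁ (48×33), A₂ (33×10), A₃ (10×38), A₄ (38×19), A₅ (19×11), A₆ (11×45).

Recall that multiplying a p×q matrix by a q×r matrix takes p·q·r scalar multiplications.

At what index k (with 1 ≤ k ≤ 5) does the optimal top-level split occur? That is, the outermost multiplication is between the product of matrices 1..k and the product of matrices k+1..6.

Adjacent pairs: A₁A₂ = 48·33·10 = 15840; A₂A₃ = 33·10·38 = 12540; A₃A₄ = 10·38·19 = 7220; A₄A₅ = 38·19·11 = 7942; A₅A₆ = 19·11·45 = 9405.
Length 3: A₁..A₃: k=1: 0+12540+48·33·38=72732; k=2: 15840+0+48·10·38=34080 → min 34080 | A₂..A₄: k=2: 0+7220+33·10·19=13490; k=3: 12540+0+33·38·19=36366 → min 13490 | A₃..A₅: k=3: 0+7942+10·38·11=12122; k=4: 7220+0+10·19·11=9310 → min 9310 | A₄..A₆: k=4: 0+9405+38·19·45=41895; k=5: 7942+0+38·11·45=26752 → min 26752.
Length 4: A₁..A₄: k=1: 0+13490+48·33·19=43586; k=2: 15840+7220+48·10·19=32180; k=3: 34080+0+48·38·19=68736 → min 32180 | A₂..A₅: k=2: 0+9310+33·10·11=12940; k=3: 12540+7942+33·38·11=34276; k=4: 13490+0+33·19·11=20387 → min 12940 | A₃..A₆: k=3: 0+26752+10·38·45=43852; k=4: 7220+9405+10·19·45=25175; k=5: 9310+0+10·11·45=14260 → min 14260.
Length 5: A₁..A₅: k=1: 0+12940+48·33·11=30364; k=2: 15840+9310+48·10·11=30430; k=3: 34080+7942+48·38·11=62086; k=4: 32180+0+48·19·11=42212 → min 30364 | A₂..A₆: k=2: 0+14260+33·10·45=29110; k=3: 12540+26752+33·38·45=95722; k=4: 13490+9405+33·19·45=51110; k=5: 12940+0+33·11·45=29275 → min 29110.
Top-level splits: k=1: (A₁..A₁)·(A₂..A₆) → 0+29110+48·33·45 = 100390; k=2: (A₁..A₂)·(A₃..A₆) → 15840+14260+48·10·45 = 51700; k=3: (A₁..A₃)·(A₄..A₆) → 34080+26752+48·38·45 = 142912; k=4: (A₁..A₄)·(A₅..A₆) → 32180+9405+48·19·45 = 82625; k=5: (A₁..A₅)·(A₆..A₆) → 30364+0+48·11·45 = 54124.
Best split is after A₂, i.e. k = 2.

2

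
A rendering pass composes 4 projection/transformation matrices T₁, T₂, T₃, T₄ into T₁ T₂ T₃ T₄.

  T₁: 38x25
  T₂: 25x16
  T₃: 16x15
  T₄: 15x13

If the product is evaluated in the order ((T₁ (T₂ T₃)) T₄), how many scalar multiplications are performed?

27660

(T₂ T₃): 25×16 by 16×15 → 25×15, cost 25·16·15 = 6000
(T₁ (T₂ T₃)): 38×25 by 25×15 → 38×15, cost 38·25·15 = 14250; cumulative 20250
((T₁ (T₂ T₃)) T₄): 38×15 by 15×13 → 38×13, cost 38·15·13 = 7410; cumulative 27660
Total: 27660 scalar multiplications.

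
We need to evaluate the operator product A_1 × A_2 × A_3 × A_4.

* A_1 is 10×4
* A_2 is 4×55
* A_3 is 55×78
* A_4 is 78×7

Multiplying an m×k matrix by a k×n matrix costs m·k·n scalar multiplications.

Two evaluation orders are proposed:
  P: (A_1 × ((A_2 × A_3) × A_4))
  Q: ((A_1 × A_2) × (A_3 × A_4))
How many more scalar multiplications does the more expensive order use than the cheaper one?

Order P = (A_1 × ((A_2 × A_3) × A_4)): (A_2 × A_3): 4×55 by 55×78 → 4×78, cost 4·55·78 = 17160; ((A_2 × A_3) × A_4): 4×78 by 78×7 → 4×7, cost 4·78·7 = 2184; cumulative 19344; (A_1 × ((A_2 × A_3) × A_4)): 10×4 by 4×7 → 10×7, cost 10·4·7 = 280; cumulative 19624. Total 19624.
Order Q = ((A_1 × A_2) × (A_3 × A_4)): (A_1 × A_2): 10×4 by 4×55 → 10×55, cost 10·4·55 = 2200; (A_3 × A_4): 55×78 by 78×7 → 55×7, cost 55·78·7 = 30030; ((A_1 × A_2) × (A_3 × A_4)): 10×55 by 55×7 → 10×7, cost 10·55·7 = 3850; cumulative 36080. Total 36080.
Difference: |19624 − 36080| = 16456.

16456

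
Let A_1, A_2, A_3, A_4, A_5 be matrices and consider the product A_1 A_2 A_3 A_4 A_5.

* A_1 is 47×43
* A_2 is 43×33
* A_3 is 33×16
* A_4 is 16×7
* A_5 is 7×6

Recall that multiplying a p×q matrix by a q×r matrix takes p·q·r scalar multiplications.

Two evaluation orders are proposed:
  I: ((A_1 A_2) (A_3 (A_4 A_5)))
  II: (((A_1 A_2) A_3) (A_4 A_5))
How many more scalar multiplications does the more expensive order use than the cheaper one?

Order I = ((A_1 A_2) (A_3 (A_4 A_5))): (A_1 A_2): 47×43 by 43×33 → 47×33, cost 47·43·33 = 66693; (A_4 A_5): 16×7 by 7×6 → 16×6, cost 16·7·6 = 672; (A_3 (A_4 A_5)): 33×16 by 16×6 → 33×6, cost 33·16·6 = 3168; cumulative 3840; ((A_1 A_2) (A_3 (A_4 A_5))): 47×33 by 33×6 → 47×6, cost 47·33·6 = 9306; cumulative 79839. Total 79839.
Order II = (((A_1 A_2) A_3) (A_4 A_5)): (A_1 A_2): 47×43 by 43×33 → 47×33, cost 47·43·33 = 66693; ((A_1 A_2) A_3): 47×33 by 33×16 → 47×16, cost 47·33·16 = 24816; cumulative 91509; (A_4 A_5): 16×7 by 7×6 → 16×6, cost 16·7·6 = 672; (((A_1 A_2) A_3) (A_4 A_5)): 47×16 by 16×6 → 47×6, cost 47·16·6 = 4512; cumulative 96693. Total 96693.
Difference: |79839 − 96693| = 16854.

16854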